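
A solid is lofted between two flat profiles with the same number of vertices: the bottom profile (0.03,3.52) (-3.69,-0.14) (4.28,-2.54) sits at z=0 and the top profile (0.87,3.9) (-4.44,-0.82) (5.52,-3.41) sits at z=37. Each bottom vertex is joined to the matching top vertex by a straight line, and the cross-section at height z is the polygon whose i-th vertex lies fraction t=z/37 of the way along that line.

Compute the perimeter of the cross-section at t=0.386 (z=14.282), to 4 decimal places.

Perimeter at t=0.386: 22.9130

Cross-section at t=0.386: each vertex is (1-t)·p0[i] + t·p1[i].
  v1: (1-0.386)·(0.03,3.52) + 0.386·(0.87,3.9) = (0.3542,3.6667)
  v2: (1-0.386)·(-3.69,-0.14) + 0.386·(-4.44,-0.82) = (-3.9795,-0.4025)
  v3: (1-0.386)·(4.28,-2.54) + 0.386·(5.52,-3.41) = (4.7586,-2.8758)
Perimeter = Σ |v_{i+1} − v_i|:
  edge 1→2: √(-4.3337² + -4.0692²) = 5.9447 (running 5.9447)
  edge 2→3: √(8.7381² + -2.4733²) = 9.0814 (running 15.0261)
  edge 3→1: √(-4.4044² + 6.5425²) = 7.8869 (running 22.9130)
Perimeter = 22.9130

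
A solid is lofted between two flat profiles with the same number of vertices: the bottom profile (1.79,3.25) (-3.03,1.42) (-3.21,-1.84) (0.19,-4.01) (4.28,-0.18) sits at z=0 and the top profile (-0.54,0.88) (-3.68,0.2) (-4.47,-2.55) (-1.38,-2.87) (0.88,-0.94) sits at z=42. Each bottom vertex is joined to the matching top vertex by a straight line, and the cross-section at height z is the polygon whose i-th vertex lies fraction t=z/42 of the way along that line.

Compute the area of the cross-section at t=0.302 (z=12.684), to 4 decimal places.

Area at t=0.302: 26.5158

Cross-section at t=0.302: each vertex is (1-t)·p0[i] + t·p1[i].
  v1: (1-0.302)·(1.79,3.25) + 0.302·(-0.54,0.88) = (1.0863,2.5343)
  v2: (1-0.302)·(-3.03,1.42) + 0.302·(-3.68,0.2) = (-3.2263,1.0516)
  v3: (1-0.302)·(-3.21,-1.84) + 0.302·(-4.47,-2.55) = (-3.5905,-2.0544)
  v4: (1-0.302)·(0.19,-4.01) + 0.302·(-1.38,-2.87) = (-0.2841,-3.6657)
  v5: (1-0.302)·(4.28,-0.18) + 0.302·(0.88,-0.94) = (3.2532,-0.4095)
Shoelace sum Σ(x_i·y_{i+1} − x_{i+1}·y_i):
  i=1: 1.0863·1.0516 − -3.2263·2.5343 = +9.3186 (running +9.3186)
  i=2: -3.2263·-2.0544 − -3.5905·1.0516 = +10.4038 (running +19.7225)
  i=3: -3.5905·-3.6657 − -0.2841·-2.0544 = +12.5781 (running +32.3006)
  i=4: -0.2841·-0.4095 − 3.2532·-3.6657 = +12.0417 (running +44.3422)
  i=5: 3.2532·2.5343 − 1.0863·-0.4095 = +8.6893 (running +53.0316)
Area = |Σ|/2 = |53.0316|/2 = 26.5158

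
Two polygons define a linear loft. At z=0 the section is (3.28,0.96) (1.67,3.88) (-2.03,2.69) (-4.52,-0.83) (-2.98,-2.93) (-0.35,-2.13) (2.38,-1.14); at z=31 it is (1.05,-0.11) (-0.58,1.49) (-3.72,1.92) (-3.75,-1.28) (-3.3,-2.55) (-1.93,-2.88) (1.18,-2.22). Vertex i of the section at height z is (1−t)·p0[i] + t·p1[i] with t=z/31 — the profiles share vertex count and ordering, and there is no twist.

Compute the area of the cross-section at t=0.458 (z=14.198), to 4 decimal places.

Area at t=0.458: 25.8982

Cross-section at t=0.458: each vertex is (1-t)·p0[i] + t·p1[i].
  v1: (1-0.458)·(3.28,0.96) + 0.458·(1.05,-0.11) = (2.2587,0.4699)
  v2: (1-0.458)·(1.67,3.88) + 0.458·(-0.58,1.49) = (0.6395,2.7854)
  v3: (1-0.458)·(-2.03,2.69) + 0.458·(-3.72,1.92) = (-2.8040,2.3373)
  v4: (1-0.458)·(-4.52,-0.83) + 0.458·(-3.75,-1.28) = (-4.1673,-1.0361)
  v5: (1-0.458)·(-2.98,-2.93) + 0.458·(-3.3,-2.55) = (-3.1266,-2.7560)
  v6: (1-0.458)·(-0.35,-2.13) + 0.458·(-1.93,-2.88) = (-1.0736,-2.4735)
  v7: (1-0.458)·(2.38,-1.14) + 0.458·(1.18,-2.22) = (1.8304,-1.6346)
Shoelace sum Σ(x_i·y_{i+1} − x_{i+1}·y_i):
  i=1: 2.2587·2.7854 − 0.6395·0.4699 = +5.9907 (running +5.9907)
  i=2: 0.6395·2.3373 − -2.8040·2.7854 = +9.3050 (running +15.2957)
  i=3: -2.8040·-1.0361 − -4.1673·2.3373 = +12.6457 (running +27.9414)
  i=4: -4.1673·-2.7560 − -3.1266·-1.0361 = +8.2456 (running +36.1870)
  i=5: -3.1266·-2.4735 − -1.0736·-2.7560 = +4.7746 (running +40.9617)
  i=6: -1.0736·-1.6346 − 1.8304·-2.4735 = +6.2825 (running +47.2442)
  i=7: 1.8304·0.4699 − 2.2587·-1.6346 = +4.5523 (running +51.7964)
Area = |Σ|/2 = |51.7964|/2 = 25.8982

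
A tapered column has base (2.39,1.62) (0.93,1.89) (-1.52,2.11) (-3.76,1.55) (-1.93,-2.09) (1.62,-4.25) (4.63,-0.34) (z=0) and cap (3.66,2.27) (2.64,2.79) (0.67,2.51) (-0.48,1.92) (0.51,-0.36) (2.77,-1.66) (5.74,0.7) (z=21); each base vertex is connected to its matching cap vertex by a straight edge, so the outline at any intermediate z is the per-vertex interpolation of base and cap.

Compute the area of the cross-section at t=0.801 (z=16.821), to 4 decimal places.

Cross-section at t=0.801: each vertex is (1-t)·p0[i] + t·p1[i].
  v1: (1-0.801)·(2.39,1.62) + 0.801·(3.66,2.27) = (3.4073,2.1406)
  v2: (1-0.801)·(0.93,1.89) + 0.801·(2.64,2.79) = (2.2997,2.6109)
  v3: (1-0.801)·(-1.52,2.11) + 0.801·(0.67,2.51) = (0.2342,2.4304)
  v4: (1-0.801)·(-3.76,1.55) + 0.801·(-0.48,1.92) = (-1.1327,1.8464)
  v5: (1-0.801)·(-1.93,-2.09) + 0.801·(0.51,-0.36) = (0.0244,-0.7043)
  v6: (1-0.801)·(1.62,-4.25) + 0.801·(2.77,-1.66) = (2.5412,-2.1754)
  v7: (1-0.801)·(4.63,-0.34) + 0.801·(5.74,0.7) = (5.5191,0.4930)
Shoelace sum Σ(x_i·y_{i+1} − x_{i+1}·y_i):
  i=1: 3.4073·2.6109 − 2.2997·2.1406 = +3.9732 (running +3.9732)
  i=2: 2.2997·2.4304 − 0.2342·2.6109 = +4.9778 (running +8.9509)
  i=3: 0.2342·1.8464 − -1.1327·2.4304 = +3.1854 (running +12.1363)
  i=4: -1.1327·-0.7043 − 0.0244·1.8464 = +0.7526 (running +12.8889)
  i=5: 0.0244·-2.1754 − 2.5412·-0.7043 = +1.7365 (running +14.6254)
  i=6: 2.5412·0.4930 − 5.5191·-2.1754 = +13.2592 (running +27.8846)
  i=7: 5.5191·2.1406 − 3.4073·0.4930 = +10.1346 (running +38.0192)
Area = |Σ|/2 = |38.0192|/2 = 19.0096

Area at t=0.801: 19.0096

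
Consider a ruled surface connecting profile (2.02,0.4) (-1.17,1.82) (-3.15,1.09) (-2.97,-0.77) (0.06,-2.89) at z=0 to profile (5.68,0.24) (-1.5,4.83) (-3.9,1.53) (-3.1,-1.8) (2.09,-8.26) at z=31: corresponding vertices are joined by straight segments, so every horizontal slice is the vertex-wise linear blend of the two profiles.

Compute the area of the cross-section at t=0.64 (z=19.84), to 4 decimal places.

Area at t=0.64: 43.5496

Cross-section at t=0.64: each vertex is (1-t)·p0[i] + t·p1[i].
  v1: (1-0.64)·(2.02,0.4) + 0.64·(5.68,0.24) = (4.3624,0.2976)
  v2: (1-0.64)·(-1.17,1.82) + 0.64·(-1.5,4.83) = (-1.3812,3.7464)
  v3: (1-0.64)·(-3.15,1.09) + 0.64·(-3.9,1.53) = (-3.6300,1.3716)
  v4: (1-0.64)·(-2.97,-0.77) + 0.64·(-3.1,-1.8) = (-3.0532,-1.4292)
  v5: (1-0.64)·(0.06,-2.89) + 0.64·(2.09,-8.26) = (1.3592,-6.3268)
Shoelace sum Σ(x_i·y_{i+1} − x_{i+1}·y_i):
  i=1: 4.3624·3.7464 − -1.3812·0.2976 = +16.7543 (running +16.7543)
  i=2: -1.3812·1.3716 − -3.6300·3.7464 = +11.7050 (running +28.4593)
  i=3: -3.6300·-1.4292 − -3.0532·1.3716 = +9.3758 (running +37.8351)
  i=4: -3.0532·-6.3268 − 1.3592·-1.4292 = +21.2596 (running +59.0946)
  i=5: 1.3592·0.2976 − 4.3624·-6.3268 = +28.0045 (running +87.0992)
Area = |Σ|/2 = |87.0992|/2 = 43.5496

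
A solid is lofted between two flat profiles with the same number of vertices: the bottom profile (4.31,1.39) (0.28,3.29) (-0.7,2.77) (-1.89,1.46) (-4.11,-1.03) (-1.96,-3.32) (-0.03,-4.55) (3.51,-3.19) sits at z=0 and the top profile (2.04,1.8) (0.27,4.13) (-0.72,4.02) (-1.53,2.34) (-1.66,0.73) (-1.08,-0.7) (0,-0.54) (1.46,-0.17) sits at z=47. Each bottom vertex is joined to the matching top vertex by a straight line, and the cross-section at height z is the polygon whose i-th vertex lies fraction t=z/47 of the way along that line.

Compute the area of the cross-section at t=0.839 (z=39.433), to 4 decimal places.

Area at t=0.839: 16.2178

Cross-section at t=0.839: each vertex is (1-t)·p0[i] + t·p1[i].
  v1: (1-0.839)·(4.31,1.39) + 0.839·(2.04,1.8) = (2.4055,1.7340)
  v2: (1-0.839)·(0.28,3.29) + 0.839·(0.27,4.13) = (0.2716,3.9948)
  v3: (1-0.839)·(-0.7,2.77) + 0.839·(-0.72,4.02) = (-0.7168,3.8187)
  v4: (1-0.839)·(-1.89,1.46) + 0.839·(-1.53,2.34) = (-1.5880,2.1983)
  v5: (1-0.839)·(-4.11,-1.03) + 0.839·(-1.66,0.73) = (-2.0545,0.4466)
  v6: (1-0.839)·(-1.96,-3.32) + 0.839·(-1.08,-0.7) = (-1.2217,-1.1218)
  v7: (1-0.839)·(-0.03,-4.55) + 0.839·(0,-0.54) = (-0.0048,-1.1856)
  v8: (1-0.839)·(3.51,-3.19) + 0.839·(1.46,-0.17) = (1.7900,-0.6562)
Shoelace sum Σ(x_i·y_{i+1} − x_{i+1}·y_i):
  i=1: 2.4055·3.9948 − 0.2716·1.7340 = +9.1383 (running +9.1383)
  i=2: 0.2716·3.8187 − -0.7168·3.9948 = +3.9006 (running +13.0389)
  i=3: -0.7168·2.1983 − -1.5880·3.8187 = +4.4883 (running +17.5272)
  i=4: -1.5880·0.4466 − -2.0545·2.1983 = +3.8071 (running +21.3343)
  i=5: -2.0545·-1.1218 − -1.2217·0.4466 = +2.8504 (running +24.1847)
  i=6: -1.2217·-1.1856 − -0.0048·-1.1218 = +1.4430 (running +25.6277)
  i=7: -0.0048·-0.6562 − 1.7900·-1.1856 = +2.1255 (running +27.7531)
  i=8: 1.7900·1.7340 − 2.4055·-0.6562 = +4.6824 (running +32.4356)
Area = |Σ|/2 = |32.4356|/2 = 16.2178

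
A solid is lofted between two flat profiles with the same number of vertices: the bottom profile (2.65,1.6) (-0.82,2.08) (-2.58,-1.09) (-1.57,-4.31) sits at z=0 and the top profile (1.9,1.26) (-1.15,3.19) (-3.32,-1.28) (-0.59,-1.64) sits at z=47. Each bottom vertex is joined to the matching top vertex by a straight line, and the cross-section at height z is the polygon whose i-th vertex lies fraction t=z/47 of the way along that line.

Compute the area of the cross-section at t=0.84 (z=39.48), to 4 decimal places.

Cross-section at t=0.84: each vertex is (1-t)·p0[i] + t·p1[i].
  v1: (1-0.84)·(2.65,1.6) + 0.84·(1.9,1.26) = (2.0200,1.3144)
  v2: (1-0.84)·(-0.82,2.08) + 0.84·(-1.15,3.19) = (-1.0972,3.0124)
  v3: (1-0.84)·(-2.58,-1.09) + 0.84·(-3.32,-1.28) = (-3.2016,-1.2496)
  v4: (1-0.84)·(-1.57,-4.31) + 0.84·(-0.59,-1.64) = (-0.7468,-2.0672)
Shoelace sum Σ(x_i·y_{i+1} − x_{i+1}·y_i):
  i=1: 2.0200·3.0124 − -1.0972·1.3144 = +7.5272 (running +7.5272)
  i=2: -1.0972·-1.2496 − -3.2016·3.0124 = +11.0156 (running +18.5428)
  i=3: -3.2016·-2.0672 − -0.7468·-1.2496 = +5.6851 (running +24.2279)
  i=4: -0.7468·1.3144 − 2.0200·-2.0672 = +3.1942 (running +27.4221)
Area = |Σ|/2 = |27.4221|/2 = 13.7110

Area at t=0.84: 13.7110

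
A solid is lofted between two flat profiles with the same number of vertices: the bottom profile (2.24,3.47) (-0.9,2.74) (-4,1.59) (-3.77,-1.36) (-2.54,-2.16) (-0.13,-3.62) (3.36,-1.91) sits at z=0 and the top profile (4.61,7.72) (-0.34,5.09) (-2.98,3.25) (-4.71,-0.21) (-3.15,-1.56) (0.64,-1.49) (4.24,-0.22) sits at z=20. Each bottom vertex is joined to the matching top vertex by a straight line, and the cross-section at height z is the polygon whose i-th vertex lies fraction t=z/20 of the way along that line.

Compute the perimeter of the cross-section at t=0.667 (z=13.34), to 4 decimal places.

Perimeter at t=0.667: 27.6141

Cross-section at t=0.667: each vertex is (1-t)·p0[i] + t·p1[i].
  v1: (1-0.667)·(2.24,3.47) + 0.667·(4.61,7.72) = (3.8208,6.3048)
  v2: (1-0.667)·(-0.9,2.74) + 0.667·(-0.34,5.09) = (-0.5265,4.3075)
  v3: (1-0.667)·(-4,1.59) + 0.667·(-2.98,3.25) = (-3.3197,2.6972)
  v4: (1-0.667)·(-3.77,-1.36) + 0.667·(-4.71,-0.21) = (-4.3970,-0.5929)
  v5: (1-0.667)·(-2.54,-2.16) + 0.667·(-3.15,-1.56) = (-2.9469,-1.7598)
  v6: (1-0.667)·(-0.13,-3.62) + 0.667·(0.64,-1.49) = (0.3836,-2.1993)
  v7: (1-0.667)·(3.36,-1.91) + 0.667·(4.24,-0.22) = (3.9470,-0.7828)
Perimeter = Σ |v_{i+1} − v_i|:
  edge 1→2: √(-4.3473² + -1.9973²) = 4.7841 (running 4.7841)
  edge 2→3: √(-2.7932² + -1.6102²) = 3.2241 (running 8.0082)
  edge 3→4: √(-1.0773² + -3.2902²) = 3.4621 (running 11.4703)
  edge 4→5: √(1.4501² + -1.1669²) = 1.8613 (running 13.3316)
  edge 5→6: √(3.3305² + -0.4395²) = 3.3593 (running 16.6909)
  edge 6→7: √(3.5634² + 1.4165²) = 3.8346 (running 20.5255)
  edge 7→1: √(-0.1262² + 7.0875²) = 7.0886 (running 27.6141)
Perimeter = 27.6141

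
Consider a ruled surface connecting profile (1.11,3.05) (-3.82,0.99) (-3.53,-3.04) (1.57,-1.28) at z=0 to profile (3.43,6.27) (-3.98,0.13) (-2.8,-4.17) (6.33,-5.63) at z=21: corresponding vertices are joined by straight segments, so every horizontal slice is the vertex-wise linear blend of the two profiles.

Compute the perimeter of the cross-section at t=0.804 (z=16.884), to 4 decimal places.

Perimeter at t=0.804: 32.1839

Cross-section at t=0.804: each vertex is (1-t)·p0[i] + t·p1[i].
  v1: (1-0.804)·(1.11,3.05) + 0.804·(3.43,6.27) = (2.9753,5.6389)
  v2: (1-0.804)·(-3.82,0.99) + 0.804·(-3.98,0.13) = (-3.9486,0.2986)
  v3: (1-0.804)·(-3.53,-3.04) + 0.804·(-2.8,-4.17) = (-2.9431,-3.9485)
  v4: (1-0.804)·(1.57,-1.28) + 0.804·(6.33,-5.63) = (5.3970,-4.7774)
Perimeter = Σ |v_{i+1} − v_i|:
  edge 1→2: √(-6.9239² + -5.3403²) = 8.7441 (running 8.7441)
  edge 2→3: √(1.0056² + -4.2471²) = 4.3645 (running 13.1086)
  edge 3→4: √(8.3401² + -0.8289²) = 8.3812 (running 21.4898)
  edge 4→1: √(-2.4218² + 10.4163²) = 10.6941 (running 32.1839)
Perimeter = 32.1839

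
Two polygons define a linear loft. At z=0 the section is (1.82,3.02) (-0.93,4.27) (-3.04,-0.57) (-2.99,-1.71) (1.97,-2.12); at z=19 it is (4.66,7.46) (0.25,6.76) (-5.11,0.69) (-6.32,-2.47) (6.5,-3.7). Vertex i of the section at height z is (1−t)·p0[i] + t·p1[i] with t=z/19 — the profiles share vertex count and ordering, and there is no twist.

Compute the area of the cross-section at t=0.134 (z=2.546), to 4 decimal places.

Area at t=0.134: 30.1316

Cross-section at t=0.134: each vertex is (1-t)·p0[i] + t·p1[i].
  v1: (1-0.134)·(1.82,3.02) + 0.134·(4.66,7.46) = (2.2006,3.6150)
  v2: (1-0.134)·(-0.93,4.27) + 0.134·(0.25,6.76) = (-0.7719,4.6037)
  v3: (1-0.134)·(-3.04,-0.57) + 0.134·(-5.11,0.69) = (-3.3174,-0.4012)
  v4: (1-0.134)·(-2.99,-1.71) + 0.134·(-6.32,-2.47) = (-3.4362,-1.8118)
  v5: (1-0.134)·(1.97,-2.12) + 0.134·(6.5,-3.7) = (2.5770,-2.3317)
Shoelace sum Σ(x_i·y_{i+1} − x_{i+1}·y_i):
  i=1: 2.2006·4.6037 − -0.7719·3.6150 = +12.9209 (running +12.9209)
  i=2: -0.7719·-0.4012 − -3.3174·4.6037 = +15.5817 (running +28.5027)
  i=3: -3.3174·-1.8118 − -3.4362·-0.4012 = +4.6321 (running +33.1348)
  i=4: -3.4362·-2.3317 − 2.5770·-1.8118 = +12.6815 (running +45.8162)
  i=5: 2.5770·3.6150 − 2.2006·-2.3317 = +14.4469 (running +60.2631)
Area = |Σ|/2 = |60.2631|/2 = 30.1316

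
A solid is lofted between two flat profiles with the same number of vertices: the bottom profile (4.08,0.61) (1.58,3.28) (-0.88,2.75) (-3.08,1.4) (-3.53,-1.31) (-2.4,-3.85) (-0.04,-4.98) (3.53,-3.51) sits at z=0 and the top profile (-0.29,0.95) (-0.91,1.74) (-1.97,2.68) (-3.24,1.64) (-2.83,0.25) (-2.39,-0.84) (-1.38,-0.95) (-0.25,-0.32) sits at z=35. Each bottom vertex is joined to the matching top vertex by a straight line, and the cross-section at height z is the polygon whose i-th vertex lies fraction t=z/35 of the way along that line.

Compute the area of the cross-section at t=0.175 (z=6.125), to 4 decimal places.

Cross-section at t=0.175: each vertex is (1-t)·p0[i] + t·p1[i].
  v1: (1-0.175)·(4.08,0.61) + 0.175·(-0.29,0.95) = (3.3152,0.6695)
  v2: (1-0.175)·(1.58,3.28) + 0.175·(-0.91,1.74) = (1.1442,3.0105)
  v3: (1-0.175)·(-0.88,2.75) + 0.175·(-1.97,2.68) = (-1.0707,2.7377)
  v4: (1-0.175)·(-3.08,1.4) + 0.175·(-3.24,1.64) = (-3.1080,1.4420)
  v5: (1-0.175)·(-3.53,-1.31) + 0.175·(-2.83,0.25) = (-3.4075,-1.0370)
  v6: (1-0.175)·(-2.4,-3.85) + 0.175·(-2.39,-0.84) = (-2.3982,-3.3232)
  v7: (1-0.175)·(-0.04,-4.98) + 0.175·(-1.38,-0.95) = (-0.2745,-4.2748)
  v8: (1-0.175)·(3.53,-3.51) + 0.175·(-0.25,-0.32) = (2.8685,-2.9517)
Shoelace sum Σ(x_i·y_{i+1} − x_{i+1}·y_i):
  i=1: 3.3152·3.0105 − 1.1442·0.6695 = +9.2145 (running +9.2145)
  i=2: 1.1442·2.7377 − -1.0707·3.0105 = +6.3562 (running +15.5706)
  i=3: -1.0707·1.4420 − -3.1080·2.7377 = +6.9649 (running +22.5356)
  i=4: -3.1080·-1.0370 − -3.4075·1.4420 = +8.1366 (running +30.6722)
  i=5: -3.4075·-3.3232 − -2.3982·-1.0370 = +8.8370 (running +39.5092)
  i=6: -2.3982·-4.2748 − -0.2745·-3.3232 = +9.3397 (running +48.8488)
  i=7: -0.2745·-2.9517 − 2.8685·-4.2748 = +13.0724 (running +61.9212)
  i=8: 2.8685·0.6695 − 3.3152·-2.9517 = +11.7062 (running +73.6275)
Area = |Σ|/2 = |73.6275|/2 = 36.8137

Area at t=0.175: 36.8137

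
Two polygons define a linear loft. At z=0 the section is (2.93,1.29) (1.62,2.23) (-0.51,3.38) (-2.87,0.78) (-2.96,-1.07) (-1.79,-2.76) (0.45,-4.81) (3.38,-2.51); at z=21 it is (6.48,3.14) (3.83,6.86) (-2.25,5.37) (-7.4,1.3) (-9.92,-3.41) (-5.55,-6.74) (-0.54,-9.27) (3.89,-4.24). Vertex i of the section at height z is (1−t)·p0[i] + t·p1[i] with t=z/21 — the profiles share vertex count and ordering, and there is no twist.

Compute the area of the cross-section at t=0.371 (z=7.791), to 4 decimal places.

Cross-section at t=0.371: each vertex is (1-t)·p0[i] + t·p1[i].
  v1: (1-0.371)·(2.93,1.29) + 0.371·(6.48,3.14) = (4.2470,1.9764)
  v2: (1-0.371)·(1.62,2.23) + 0.371·(3.83,6.86) = (2.4399,3.9477)
  v3: (1-0.371)·(-0.51,3.38) + 0.371·(-2.25,5.37) = (-1.1555,4.1183)
  v4: (1-0.371)·(-2.87,0.78) + 0.371·(-7.4,1.3) = (-4.5506,0.9729)
  v5: (1-0.371)·(-2.96,-1.07) + 0.371·(-9.92,-3.41) = (-5.5422,-1.9381)
  v6: (1-0.371)·(-1.79,-2.76) + 0.371·(-5.55,-6.74) = (-3.1850,-4.2366)
  v7: (1-0.371)·(0.45,-4.81) + 0.371·(-0.54,-9.27) = (0.0827,-6.4647)
  v8: (1-0.371)·(3.38,-2.51) + 0.371·(3.89,-4.24) = (3.5692,-3.1518)
Shoelace sum Σ(x_i·y_{i+1} − x_{i+1}·y_i):
  i=1: 4.2470·3.9477 − 2.4399·1.9764 = +11.9441 (running +11.9441)
  i=2: 2.4399·4.1183 − -1.1555·3.9477 = +14.6100 (running +26.5541)
  i=3: -1.1555·0.9729 − -4.5506·4.1183 = +17.6166 (running +44.1707)
  i=4: -4.5506·-1.9381 − -5.5422·0.9729 = +14.2118 (running +58.3825)
  i=5: -5.5422·-4.2366 − -3.1850·-1.9381 = +17.3069 (running +75.6894)
  i=6: -3.1850·-6.4647 − 0.0827·-4.2366 = +20.9401 (running +96.6295)
  i=7: 0.0827·-3.1518 − 3.5692·-6.4647 = +22.8130 (running +119.4425)
  i=8: 3.5692·1.9764 − 4.2470·-3.1518 = +20.4400 (running +139.8825)
Area = |Σ|/2 = |139.8825|/2 = 69.9413

Area at t=0.371: 69.9413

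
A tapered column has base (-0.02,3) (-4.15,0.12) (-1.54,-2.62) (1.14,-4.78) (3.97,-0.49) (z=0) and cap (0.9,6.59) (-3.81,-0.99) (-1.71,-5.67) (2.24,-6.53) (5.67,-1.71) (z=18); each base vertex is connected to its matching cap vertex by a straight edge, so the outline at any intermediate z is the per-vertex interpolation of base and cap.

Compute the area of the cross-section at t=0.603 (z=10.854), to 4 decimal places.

Cross-section at t=0.603: each vertex is (1-t)·p0[i] + t·p1[i].
  v1: (1-0.603)·(-0.02,3) + 0.603·(0.9,6.59) = (0.5348,5.1648)
  v2: (1-0.603)·(-4.15,0.12) + 0.603·(-3.81,-0.99) = (-3.9450,-0.5493)
  v3: (1-0.603)·(-1.54,-2.62) + 0.603·(-1.71,-5.67) = (-1.6425,-4.4591)
  v4: (1-0.603)·(1.14,-4.78) + 0.603·(2.24,-6.53) = (1.8033,-5.8353)
  v5: (1-0.603)·(3.97,-0.49) + 0.603·(5.67,-1.71) = (4.9951,-1.2257)
Shoelace sum Σ(x_i·y_{i+1} − x_{i+1}·y_i):
  i=1: 0.5348·-0.5493 − -3.9450·5.1648 = +20.0812 (running +20.0812)
  i=2: -3.9450·-4.4591 − -1.6425·-0.5493 = +16.6890 (running +36.7701)
  i=3: -1.6425·-5.8353 − 1.8033·-4.4591 = +17.6256 (running +54.3958)
  i=4: 1.8033·-1.2257 − 4.9951·-5.8353 = +26.9374 (running +81.3332)
  i=5: 4.9951·5.1648 − 0.5348·-1.2257 = +26.4540 (running +107.7872)
Area = |Σ|/2 = |107.7872|/2 = 53.8936

Area at t=0.603: 53.8936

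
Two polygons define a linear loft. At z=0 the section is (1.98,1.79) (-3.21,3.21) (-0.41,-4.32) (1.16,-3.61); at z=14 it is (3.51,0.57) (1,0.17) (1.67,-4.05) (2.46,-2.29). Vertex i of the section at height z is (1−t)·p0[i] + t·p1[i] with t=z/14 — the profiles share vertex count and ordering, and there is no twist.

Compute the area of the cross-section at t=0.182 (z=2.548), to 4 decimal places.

Area at t=0.182: 18.1117

Cross-section at t=0.182: each vertex is (1-t)·p0[i] + t·p1[i].
  v1: (1-0.182)·(1.98,1.79) + 0.182·(3.51,0.57) = (2.2585,1.5680)
  v2: (1-0.182)·(-3.21,3.21) + 0.182·(1,0.17) = (-2.4438,2.6567)
  v3: (1-0.182)·(-0.41,-4.32) + 0.182·(1.67,-4.05) = (-0.0314,-4.2709)
  v4: (1-0.182)·(1.16,-3.61) + 0.182·(2.46,-2.29) = (1.3966,-3.3698)
Shoelace sum Σ(x_i·y_{i+1} − x_{i+1}·y_i):
  i=1: 2.2585·2.6567 − -2.4438·1.5680 = +9.8318 (running +9.8318)
  i=2: -2.4438·-4.2709 − -0.0314·2.6567 = +10.5206 (running +20.3524)
  i=3: -0.0314·-3.3698 − 1.3966·-4.2709 = +6.0706 (running +26.4230)
  i=4: 1.3966·1.5680 − 2.2585·-3.3698 = +9.8003 (running +36.2233)
Area = |Σ|/2 = |36.2233|/2 = 18.1117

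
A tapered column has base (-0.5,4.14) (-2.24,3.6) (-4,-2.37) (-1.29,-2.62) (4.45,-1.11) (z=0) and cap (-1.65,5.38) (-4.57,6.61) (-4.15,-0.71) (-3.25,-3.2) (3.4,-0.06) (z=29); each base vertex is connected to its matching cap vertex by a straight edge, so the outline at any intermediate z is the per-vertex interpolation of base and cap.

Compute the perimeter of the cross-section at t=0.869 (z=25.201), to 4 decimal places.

Perimeter at t=0.869: 27.1099

Cross-section at t=0.869: each vertex is (1-t)·p0[i] + t·p1[i].
  v1: (1-0.869)·(-0.5,4.14) + 0.869·(-1.65,5.38) = (-1.4993,5.2176)
  v2: (1-0.869)·(-2.24,3.6) + 0.869·(-4.57,6.61) = (-4.2648,6.2157)
  v3: (1-0.869)·(-4,-2.37) + 0.869·(-4.15,-0.71) = (-4.1303,-0.9275)
  v4: (1-0.869)·(-1.29,-2.62) + 0.869·(-3.25,-3.2) = (-2.9932,-3.1240)
  v5: (1-0.869)·(4.45,-1.11) + 0.869·(3.4,-0.06) = (3.5376,-0.1976)
Perimeter = Σ |v_{i+1} − v_i|:
  edge 1→2: √(-2.7654² + 0.9981²) = 2.9400 (running 2.9400)
  edge 2→3: √(0.1344² + -7.1432²) = 7.1444 (running 10.0845)
  edge 3→4: √(1.1371² + -2.1966²) = 2.4734 (running 12.5579)
  edge 4→5: √(6.5308² + 2.9265²) = 7.1565 (running 19.7144)
  edge 5→1: √(-5.0369² + 5.4151²) = 7.3955 (running 27.1099)
Perimeter = 27.1099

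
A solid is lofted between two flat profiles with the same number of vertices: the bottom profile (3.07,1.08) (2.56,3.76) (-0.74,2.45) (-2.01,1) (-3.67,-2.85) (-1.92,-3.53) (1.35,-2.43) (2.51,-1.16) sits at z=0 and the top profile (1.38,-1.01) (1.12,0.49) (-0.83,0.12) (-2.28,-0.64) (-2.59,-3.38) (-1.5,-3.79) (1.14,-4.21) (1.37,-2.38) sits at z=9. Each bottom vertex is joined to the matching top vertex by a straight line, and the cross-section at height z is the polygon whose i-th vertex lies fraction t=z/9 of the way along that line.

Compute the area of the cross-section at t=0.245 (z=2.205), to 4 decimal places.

Cross-section at t=0.245: each vertex is (1-t)·p0[i] + t·p1[i].
  v1: (1-0.245)·(3.07,1.08) + 0.245·(1.38,-1.01) = (2.6559,0.5679)
  v2: (1-0.245)·(2.56,3.76) + 0.245·(1.12,0.49) = (2.2072,2.9588)
  v3: (1-0.245)·(-0.74,2.45) + 0.245·(-0.83,0.12) = (-0.7620,1.8792)
  v4: (1-0.245)·(-2.01,1) + 0.245·(-2.28,-0.64) = (-2.0762,0.5982)
  v5: (1-0.245)·(-3.67,-2.85) + 0.245·(-2.59,-3.38) = (-3.4054,-2.9799)
  v6: (1-0.245)·(-1.92,-3.53) + 0.245·(-1.5,-3.79) = (-1.8171,-3.5937)
  v7: (1-0.245)·(1.35,-2.43) + 0.245·(1.14,-4.21) = (1.2986,-2.8661)
  v8: (1-0.245)·(2.51,-1.16) + 0.245·(1.37,-2.38) = (2.2307,-1.4589)
Shoelace sum Σ(x_i·y_{i+1} − x_{i+1}·y_i):
  i=1: 2.6559·2.9588 − 2.2072·0.5679 = +6.6050 (running +6.6050)
  i=2: 2.2072·1.8792 − -0.7620·2.9588 = +6.4025 (running +13.0074)
  i=3: -0.7620·0.5982 − -2.0762·1.8792 = +3.4455 (running +16.4530)
  i=4: -2.0762·-2.9799 − -3.4054·0.5982 = +8.2237 (running +24.6767)
  i=5: -3.4054·-3.5937 − -1.8171·-2.9799 = +6.8233 (running +31.5000)
  i=6: -1.8171·-2.8661 − 1.2986·-3.5937 = +9.8746 (running +41.3746)
  i=7: 1.2986·-1.4589 − 2.2307·-2.8661 = +4.4990 (running +45.8735)
  i=8: 2.2307·0.5679 − 2.6559·-1.4589 = +5.1417 (running +51.0152)
Area = |Σ|/2 = |51.0152|/2 = 25.5076

Area at t=0.245: 25.5076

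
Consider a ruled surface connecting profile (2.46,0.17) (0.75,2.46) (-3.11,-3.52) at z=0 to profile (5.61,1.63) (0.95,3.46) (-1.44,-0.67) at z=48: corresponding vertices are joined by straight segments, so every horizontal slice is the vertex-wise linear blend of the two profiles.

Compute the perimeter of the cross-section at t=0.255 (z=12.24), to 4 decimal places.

Cross-section at t=0.255: each vertex is (1-t)·p0[i] + t·p1[i].
  v1: (1-0.255)·(2.46,0.17) + 0.255·(5.61,1.63) = (3.2633,0.5423)
  v2: (1-0.255)·(0.75,2.46) + 0.255·(0.95,3.46) = (0.8010,2.7150)
  v3: (1-0.255)·(-3.11,-3.52) + 0.255·(-1.44,-0.67) = (-2.6841,-2.7933)
Perimeter = Σ |v_{i+1} − v_i|:
  edge 1→2: √(-2.4623² + 2.1727²) = 3.2838 (running 3.2838)
  edge 2→3: √(-3.4851² + -5.5083²) = 6.5182 (running 9.8020)
  edge 3→1: √(5.9474² + 3.3356²) = 6.8189 (running 16.6209)
Perimeter = 16.6209

Perimeter at t=0.255: 16.6209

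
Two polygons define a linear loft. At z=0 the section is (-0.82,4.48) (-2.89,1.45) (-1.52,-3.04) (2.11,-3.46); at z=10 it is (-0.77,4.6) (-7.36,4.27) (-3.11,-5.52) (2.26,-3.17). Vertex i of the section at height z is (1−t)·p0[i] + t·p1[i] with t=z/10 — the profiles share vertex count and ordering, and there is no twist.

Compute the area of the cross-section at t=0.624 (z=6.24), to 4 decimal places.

Area at t=0.624: 41.6254

Cross-section at t=0.624: each vertex is (1-t)·p0[i] + t·p1[i].
  v1: (1-0.624)·(-0.82,4.48) + 0.624·(-0.77,4.6) = (-0.7888,4.5549)
  v2: (1-0.624)·(-2.89,1.45) + 0.624·(-7.36,4.27) = (-5.6793,3.2097)
  v3: (1-0.624)·(-1.52,-3.04) + 0.624·(-3.11,-5.52) = (-2.5122,-4.5875)
  v4: (1-0.624)·(2.11,-3.46) + 0.624·(2.26,-3.17) = (2.2036,-3.2790)
Shoelace sum Σ(x_i·y_{i+1} − x_{i+1}·y_i):
  i=1: -0.7888·3.2097 − -5.6793·4.5549 = +23.3366 (running +23.3366)
  i=2: -5.6793·-4.5875 − -2.5122·3.2097 = +34.1170 (running +57.4537)
  i=3: -2.5122·-3.2790 − 2.2036·-4.5875 = +18.3465 (running +75.8002)
  i=4: 2.2036·4.5549 − -0.7888·-3.2790 = +7.4506 (running +83.2508)
Area = |Σ|/2 = |83.2508|/2 = 41.6254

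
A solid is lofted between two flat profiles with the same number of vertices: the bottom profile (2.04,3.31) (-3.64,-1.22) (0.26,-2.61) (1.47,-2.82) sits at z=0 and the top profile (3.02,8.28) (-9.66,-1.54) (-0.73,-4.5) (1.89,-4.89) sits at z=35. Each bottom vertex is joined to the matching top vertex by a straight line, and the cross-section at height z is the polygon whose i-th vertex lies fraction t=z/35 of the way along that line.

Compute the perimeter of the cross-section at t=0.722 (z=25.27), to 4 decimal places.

Perimeter at t=0.722: 35.0511

Cross-section at t=0.722: each vertex is (1-t)·p0[i] + t·p1[i].
  v1: (1-0.722)·(2.04,3.31) + 0.722·(3.02,8.28) = (2.7476,6.8983)
  v2: (1-0.722)·(-3.64,-1.22) + 0.722·(-9.66,-1.54) = (-7.9864,-1.4510)
  v3: (1-0.722)·(0.26,-2.61) + 0.722·(-0.73,-4.5) = (-0.4548,-3.9746)
  v4: (1-0.722)·(1.47,-2.82) + 0.722·(1.89,-4.89) = (1.7732,-4.3145)
Perimeter = Σ |v_{i+1} − v_i|:
  edge 1→2: √(-10.7340² + -8.3494²) = 13.5989 (running 13.5989)
  edge 2→3: √(7.5317² + -2.5235²) = 7.9432 (running 21.5421)
  edge 3→4: √(2.2280² + -0.3400²) = 2.2538 (running 23.7959)
  edge 4→1: √(0.9743² + 11.2129²) = 11.2551 (running 35.0511)
Perimeter = 35.0511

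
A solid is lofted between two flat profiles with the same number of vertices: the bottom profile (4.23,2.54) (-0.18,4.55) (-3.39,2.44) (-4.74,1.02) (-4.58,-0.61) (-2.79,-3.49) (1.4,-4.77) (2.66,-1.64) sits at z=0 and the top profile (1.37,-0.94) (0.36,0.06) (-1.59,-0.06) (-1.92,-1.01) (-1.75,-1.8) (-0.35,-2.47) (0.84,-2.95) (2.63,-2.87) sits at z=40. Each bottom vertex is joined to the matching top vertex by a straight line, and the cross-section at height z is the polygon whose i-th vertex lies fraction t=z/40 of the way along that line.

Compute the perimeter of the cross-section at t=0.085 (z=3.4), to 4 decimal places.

Perimeter at t=0.085: 26.3359

Cross-section at t=0.085: each vertex is (1-t)·p0[i] + t·p1[i].
  v1: (1-0.085)·(4.23,2.54) + 0.085·(1.37,-0.94) = (3.9869,2.2442)
  v2: (1-0.085)·(-0.18,4.55) + 0.085·(0.36,0.06) = (-0.1341,4.1683)
  v3: (1-0.085)·(-3.39,2.44) + 0.085·(-1.59,-0.06) = (-3.2370,2.2275)
  v4: (1-0.085)·(-4.74,1.02) + 0.085·(-1.92,-1.01) = (-4.5003,0.8475)
  v5: (1-0.085)·(-4.58,-0.61) + 0.085·(-1.75,-1.8) = (-4.3395,-0.7112)
  v6: (1-0.085)·(-2.79,-3.49) + 0.085·(-0.35,-2.47) = (-2.5826,-3.4033)
  v7: (1-0.085)·(1.4,-4.77) + 0.085·(0.84,-2.95) = (1.3524,-4.6153)
  v8: (1-0.085)·(2.66,-1.64) + 0.085·(2.63,-2.87) = (2.6575,-1.7446)
Perimeter = Σ |v_{i+1} − v_i|:
  edge 1→2: √(-4.1210² + 1.9241²) = 4.5481 (running 4.5481)
  edge 2→3: √(-3.1029² + -1.9408²) = 3.6599 (running 8.2080)
  edge 3→4: √(-1.2633² + -1.3800²) = 1.8710 (running 10.0789)
  edge 4→5: √(0.1608² + -1.5586²) = 1.5669 (running 11.6458)
  edge 5→6: √(1.7569² + -2.6922²) = 3.2147 (running 14.8605)
  edge 6→7: √(3.9350² + -1.2120²) = 4.1174 (running 18.9779)
  edge 7→8: √(1.3051² + 2.8707²) = 3.1535 (running 22.1314)
  edge 8→1: √(1.3295² + 3.9888²) = 4.2045 (running 26.3359)
Perimeter = 26.3359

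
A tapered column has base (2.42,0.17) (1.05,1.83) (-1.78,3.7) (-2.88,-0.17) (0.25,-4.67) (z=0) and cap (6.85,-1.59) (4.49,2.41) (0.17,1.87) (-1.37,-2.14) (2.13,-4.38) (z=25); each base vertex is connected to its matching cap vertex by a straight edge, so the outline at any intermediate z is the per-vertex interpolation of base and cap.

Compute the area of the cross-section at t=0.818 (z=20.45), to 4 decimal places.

Cross-section at t=0.818: each vertex is (1-t)·p0[i] + t·p1[i].
  v1: (1-0.818)·(2.42,0.17) + 0.818·(6.85,-1.59) = (6.0437,-1.2697)
  v2: (1-0.818)·(1.05,1.83) + 0.818·(4.49,2.41) = (3.8639,2.3044)
  v3: (1-0.818)·(-1.78,3.7) + 0.818·(0.17,1.87) = (-0.1849,2.2031)
  v4: (1-0.818)·(-2.88,-0.17) + 0.818·(-1.37,-2.14) = (-1.6448,-1.7815)
  v5: (1-0.818)·(0.25,-4.67) + 0.818·(2.13,-4.38) = (1.7878,-4.4328)
Shoelace sum Σ(x_i·y_{i+1} − x_{i+1}·y_i):
  i=1: 6.0437·2.3044 − 3.8639·-1.2697 = +18.8334 (running +18.8334)
  i=2: 3.8639·2.2031 − -0.1849·2.3044 = +8.9385 (running +27.7719)
  i=3: -0.1849·-1.7815 − -1.6448·2.2031 = +3.9530 (running +31.7249)
  i=4: -1.6448·-4.4328 − 1.7878·-1.7815 = +10.4761 (running +42.2010)
  i=5: 1.7878·-1.2697 − 6.0437·-4.4328 = +24.5206 (running +66.7216)
Area = |Σ|/2 = |66.7216|/2 = 33.3608

Area at t=0.818: 33.3608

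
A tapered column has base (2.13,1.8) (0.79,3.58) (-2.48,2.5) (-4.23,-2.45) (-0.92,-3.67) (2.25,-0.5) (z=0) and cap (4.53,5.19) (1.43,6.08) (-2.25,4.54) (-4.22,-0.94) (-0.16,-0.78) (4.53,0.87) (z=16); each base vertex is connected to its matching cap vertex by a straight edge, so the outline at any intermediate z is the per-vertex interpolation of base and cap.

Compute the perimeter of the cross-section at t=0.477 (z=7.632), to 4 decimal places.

Perimeter at t=0.477: 23.3649

Cross-section at t=0.477: each vertex is (1-t)·p0[i] + t·p1[i].
  v1: (1-0.477)·(2.13,1.8) + 0.477·(4.53,5.19) = (3.2748,3.4170)
  v2: (1-0.477)·(0.79,3.58) + 0.477·(1.43,6.08) = (1.0953,4.7725)
  v3: (1-0.477)·(-2.48,2.5) + 0.477·(-2.25,4.54) = (-2.3703,3.4731)
  v4: (1-0.477)·(-4.23,-2.45) + 0.477·(-4.22,-0.94) = (-4.2252,-1.7297)
  v5: (1-0.477)·(-0.92,-3.67) + 0.477·(-0.16,-0.78) = (-0.5575,-2.2915)
  v6: (1-0.477)·(2.25,-0.5) + 0.477·(4.53,0.87) = (3.3376,0.1535)
Perimeter = Σ |v_{i+1} − v_i|:
  edge 1→2: √(-2.1795² + 1.3555²) = 2.5666 (running 2.5666)
  edge 2→3: √(-3.4656² + -1.2994²) = 3.7012 (running 6.2678)
  edge 3→4: √(-1.8549² + -5.2028²) = 5.5236 (running 11.7914)
  edge 4→5: √(3.6677² + -0.5617²) = 3.7105 (running 15.5019)
  edge 5→6: √(3.8950² + 2.4450²) = 4.5988 (running 20.1007)
  edge 6→1: √(-0.0628² + 3.2635²) = 3.2641 (running 23.3649)
Perimeter = 23.3649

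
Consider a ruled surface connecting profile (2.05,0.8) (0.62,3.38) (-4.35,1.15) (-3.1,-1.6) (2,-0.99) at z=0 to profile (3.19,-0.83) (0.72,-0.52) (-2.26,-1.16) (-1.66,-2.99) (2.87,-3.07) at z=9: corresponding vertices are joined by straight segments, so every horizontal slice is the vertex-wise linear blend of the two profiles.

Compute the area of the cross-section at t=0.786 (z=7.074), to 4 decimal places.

Area at t=0.786: 13.2315

Cross-section at t=0.786: each vertex is (1-t)·p0[i] + t·p1[i].
  v1: (1-0.786)·(2.05,0.8) + 0.786·(3.19,-0.83) = (2.9460,-0.4812)
  v2: (1-0.786)·(0.62,3.38) + 0.786·(0.72,-0.52) = (0.6986,0.3146)
  v3: (1-0.786)·(-4.35,1.15) + 0.786·(-2.26,-1.16) = (-2.7073,-0.6657)
  v4: (1-0.786)·(-3.1,-1.6) + 0.786·(-1.66,-2.99) = (-1.9682,-2.6925)
  v5: (1-0.786)·(2,-0.99) + 0.786·(2.87,-3.07) = (2.6838,-2.6249)
Shoelace sum Σ(x_i·y_{i+1} − x_{i+1}·y_i):
  i=1: 2.9460·0.3146 − 0.6986·-0.4812 = +1.2630 (running +1.2630)
  i=2: 0.6986·-0.6657 − -2.7073·0.3146 = +0.3867 (running +1.6497)
  i=3: -2.7073·-2.6925 − -1.9682·-0.6657 = +5.9793 (running +7.6289)
  i=4: -1.9682·-2.6249 − 2.6838·-2.6925 = +12.3925 (running +20.0214)
  i=5: 2.6838·-0.4812 − 2.9460·-2.6249 = +6.4416 (running +26.4630)
Area = |Σ|/2 = |26.4630|/2 = 13.2315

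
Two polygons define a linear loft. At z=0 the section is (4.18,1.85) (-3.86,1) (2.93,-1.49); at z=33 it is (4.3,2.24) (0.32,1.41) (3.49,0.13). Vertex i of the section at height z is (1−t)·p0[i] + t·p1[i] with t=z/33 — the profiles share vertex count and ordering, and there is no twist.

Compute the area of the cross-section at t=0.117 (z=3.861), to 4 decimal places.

Cross-section at t=0.117: each vertex is (1-t)·p0[i] + t·p1[i].
  v1: (1-0.117)·(4.18,1.85) + 0.117·(4.3,2.24) = (4.1940,1.8956)
  v2: (1-0.117)·(-3.86,1) + 0.117·(0.32,1.41) = (-3.3709,1.0480)
  v3: (1-0.117)·(2.93,-1.49) + 0.117·(3.49,0.13) = (2.9955,-1.3005)
Shoelace sum Σ(x_i·y_{i+1} − x_{i+1}·y_i):
  i=1: 4.1940·1.0480 − -3.3709·1.8956 = +10.7853 (running +10.7853)
  i=2: -3.3709·-1.3005 − 2.9955·1.0480 = +1.2446 (running +12.0298)
  i=3: 2.9955·1.8956 − 4.1940·-1.3005 = +11.1326 (running +23.1624)
Area = |Σ|/2 = |23.1624|/2 = 11.5812

Area at t=0.117: 11.5812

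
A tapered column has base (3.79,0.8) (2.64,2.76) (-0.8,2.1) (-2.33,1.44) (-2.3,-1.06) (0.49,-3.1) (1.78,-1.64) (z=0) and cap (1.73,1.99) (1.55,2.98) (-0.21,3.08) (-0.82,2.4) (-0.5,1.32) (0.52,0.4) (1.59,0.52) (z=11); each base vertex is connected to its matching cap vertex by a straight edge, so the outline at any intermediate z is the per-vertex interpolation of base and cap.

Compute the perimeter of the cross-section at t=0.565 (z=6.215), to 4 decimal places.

Perimeter at t=0.565: 12.7147

Cross-section at t=0.565: each vertex is (1-t)·p0[i] + t·p1[i].
  v1: (1-0.565)·(3.79,0.8) + 0.565·(1.73,1.99) = (2.6261,1.4724)
  v2: (1-0.565)·(2.64,2.76) + 0.565·(1.55,2.98) = (2.0242,2.8843)
  v3: (1-0.565)·(-0.8,2.1) + 0.565·(-0.21,3.08) = (-0.4667,2.6537)
  v4: (1-0.565)·(-2.33,1.44) + 0.565·(-0.82,2.4) = (-1.4769,1.9824)
  v5: (1-0.565)·(-2.3,-1.06) + 0.565·(-0.5,1.32) = (-1.2830,0.2847)
  v6: (1-0.565)·(0.49,-3.1) + 0.565·(0.52,0.4) = (0.5070,-1.1225)
  v7: (1-0.565)·(1.78,-1.64) + 0.565·(1.59,0.52) = (1.6726,-0.4196)
Perimeter = Σ |v_{i+1} − v_i|:
  edge 1→2: √(-0.6019² + 1.4119²) = 1.5349 (running 1.5349)
  edge 2→3: √(-2.4908² + -0.2306²) = 2.5015 (running 4.0364)
  edge 3→4: √(-1.0102² + -0.6713²) = 1.2129 (running 5.2493)
  edge 4→5: √(0.1939² + -1.6977²) = 1.7087 (running 6.9580)
  edge 5→6: √(1.7899² + -1.4072²) = 2.2769 (running 9.2349)
  edge 6→7: √(1.1657² + 0.7029²) = 1.3612 (running 10.5961)
  edge 7→1: √(0.9535² + 1.8920²) = 2.1186 (running 12.7147)
Perimeter = 12.7147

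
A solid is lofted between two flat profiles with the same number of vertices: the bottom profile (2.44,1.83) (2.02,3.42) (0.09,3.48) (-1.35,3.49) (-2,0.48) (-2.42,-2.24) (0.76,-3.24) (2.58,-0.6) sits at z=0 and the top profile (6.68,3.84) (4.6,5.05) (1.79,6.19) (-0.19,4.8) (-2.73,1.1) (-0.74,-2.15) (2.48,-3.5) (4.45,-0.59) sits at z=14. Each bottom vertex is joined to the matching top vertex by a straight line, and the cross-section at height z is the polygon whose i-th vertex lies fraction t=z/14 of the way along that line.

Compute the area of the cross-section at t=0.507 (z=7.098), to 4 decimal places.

Area at t=0.507: 39.0181

Cross-section at t=0.507: each vertex is (1-t)·p0[i] + t·p1[i].
  v1: (1-0.507)·(2.44,1.83) + 0.507·(6.68,3.84) = (4.5897,2.8491)
  v2: (1-0.507)·(2.02,3.42) + 0.507·(4.6,5.05) = (3.3281,4.2464)
  v3: (1-0.507)·(0.09,3.48) + 0.507·(1.79,6.19) = (0.9519,4.8540)
  v4: (1-0.507)·(-1.35,3.49) + 0.507·(-0.19,4.8) = (-0.7619,4.1542)
  v5: (1-0.507)·(-2,0.48) + 0.507·(-2.73,1.1) = (-2.3701,0.7943)
  v6: (1-0.507)·(-2.42,-2.24) + 0.507·(-0.74,-2.15) = (-1.5682,-2.1944)
  v7: (1-0.507)·(0.76,-3.24) + 0.507·(2.48,-3.5) = (1.6320,-3.3718)
  v8: (1-0.507)·(2.58,-0.6) + 0.507·(4.45,-0.59) = (3.5281,-0.5949)
Shoelace sum Σ(x_i·y_{i+1} − x_{i+1}·y_i):
  i=1: 4.5897·4.2464 − 3.3281·2.8491 = +10.0078 (running +10.0078)
  i=2: 3.3281·4.8540 − 0.9519·4.2464 = +12.1121 (running +22.1199)
  i=3: 0.9519·4.1542 − -0.7619·4.8540 = +7.6525 (running +29.7724)
  i=4: -0.7619·0.7943 − -2.3701·4.1542 = +9.2406 (running +39.0131)
  i=5: -2.3701·-2.1944 − -1.5682·0.7943 = +6.4466 (running +45.4597)
  i=6: -1.5682·-3.3718 − 1.6320·-2.1944 = +8.8691 (running +54.3288)
  i=7: 1.6320·-0.5949 − 3.5281·-3.3718 = +10.9251 (running +65.2539)
  i=8: 3.5281·2.8491 − 4.5897·-0.5949 = +12.7823 (running +78.0363)
Area = |Σ|/2 = |78.0363|/2 = 39.0181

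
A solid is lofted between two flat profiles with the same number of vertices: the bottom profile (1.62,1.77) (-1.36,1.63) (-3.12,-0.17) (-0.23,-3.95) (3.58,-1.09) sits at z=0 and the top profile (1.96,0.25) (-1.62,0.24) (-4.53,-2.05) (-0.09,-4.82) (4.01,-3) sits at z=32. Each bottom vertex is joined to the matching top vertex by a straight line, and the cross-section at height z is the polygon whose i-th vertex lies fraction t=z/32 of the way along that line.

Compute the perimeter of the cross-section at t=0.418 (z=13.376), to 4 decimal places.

Cross-section at t=0.418: each vertex is (1-t)·p0[i] + t·p1[i].
  v1: (1-0.418)·(1.62,1.77) + 0.418·(1.96,0.25) = (1.7621,1.1346)
  v2: (1-0.418)·(-1.36,1.63) + 0.418·(-1.62,0.24) = (-1.4687,1.0490)
  v3: (1-0.418)·(-3.12,-0.17) + 0.418·(-4.53,-2.05) = (-3.7094,-0.9558)
  v4: (1-0.418)·(-0.23,-3.95) + 0.418·(-0.09,-4.82) = (-0.1715,-4.3137)
  v5: (1-0.418)·(3.58,-1.09) + 0.418·(4.01,-3) = (3.7597,-1.8884)
Perimeter = Σ |v_{i+1} − v_i|:
  edge 1→2: √(-3.2308² + -0.0857²) = 3.2319 (running 3.2319)
  edge 2→3: √(-2.2407² + -2.0048²) = 3.0067 (running 6.2386)
  edge 3→4: √(3.5379² + -3.3578²) = 4.8777 (running 11.1163)
  edge 4→5: √(3.9312² + 2.4253²) = 4.6191 (running 15.7354)
  edge 5→1: √(-1.9976² + 3.0230²) = 3.6234 (running 19.3588)
Perimeter = 19.3588

Perimeter at t=0.418: 19.3588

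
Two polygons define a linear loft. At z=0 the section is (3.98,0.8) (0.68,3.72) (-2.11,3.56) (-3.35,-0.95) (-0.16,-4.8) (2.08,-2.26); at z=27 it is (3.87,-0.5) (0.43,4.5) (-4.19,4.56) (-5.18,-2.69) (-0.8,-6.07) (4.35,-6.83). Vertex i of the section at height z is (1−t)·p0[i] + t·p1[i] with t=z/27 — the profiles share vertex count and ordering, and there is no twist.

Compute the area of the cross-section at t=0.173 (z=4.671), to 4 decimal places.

Area at t=0.173: 44.1943

Cross-section at t=0.173: each vertex is (1-t)·p0[i] + t·p1[i].
  v1: (1-0.173)·(3.98,0.8) + 0.173·(3.87,-0.5) = (3.9610,0.5751)
  v2: (1-0.173)·(0.68,3.72) + 0.173·(0.43,4.5) = (0.6367,3.8549)
  v3: (1-0.173)·(-2.11,3.56) + 0.173·(-4.19,4.56) = (-2.4698,3.7330)
  v4: (1-0.173)·(-3.35,-0.95) + 0.173·(-5.18,-2.69) = (-3.6666,-1.2510)
  v5: (1-0.173)·(-0.16,-4.8) + 0.173·(-0.8,-6.07) = (-0.2707,-5.0197)
  v6: (1-0.173)·(2.08,-2.26) + 0.173·(4.35,-6.83) = (2.4727,-3.0506)
Shoelace sum Σ(x_i·y_{i+1} − x_{i+1}·y_i):
  i=1: 3.9610·3.8549 − 0.6367·0.5751 = +14.9031 (running +14.9031)
  i=2: 0.6367·3.7330 − -2.4698·3.8549 = +11.8981 (running +26.8012)
  i=3: -2.4698·-1.2510 − -3.6666·3.7330 = +16.7772 (running +43.5784)
  i=4: -3.6666·-5.0197 − -0.2707·-1.2510 = +18.0665 (running +61.6449)
  i=5: -0.2707·-3.0506 − 2.4727·-5.0197 = +13.2381 (running +74.8831)
  i=6: 2.4727·0.5751 − 3.9610·-3.0506 = +13.5054 (running +88.3885)
Area = |Σ|/2 = |88.3885|/2 = 44.1943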